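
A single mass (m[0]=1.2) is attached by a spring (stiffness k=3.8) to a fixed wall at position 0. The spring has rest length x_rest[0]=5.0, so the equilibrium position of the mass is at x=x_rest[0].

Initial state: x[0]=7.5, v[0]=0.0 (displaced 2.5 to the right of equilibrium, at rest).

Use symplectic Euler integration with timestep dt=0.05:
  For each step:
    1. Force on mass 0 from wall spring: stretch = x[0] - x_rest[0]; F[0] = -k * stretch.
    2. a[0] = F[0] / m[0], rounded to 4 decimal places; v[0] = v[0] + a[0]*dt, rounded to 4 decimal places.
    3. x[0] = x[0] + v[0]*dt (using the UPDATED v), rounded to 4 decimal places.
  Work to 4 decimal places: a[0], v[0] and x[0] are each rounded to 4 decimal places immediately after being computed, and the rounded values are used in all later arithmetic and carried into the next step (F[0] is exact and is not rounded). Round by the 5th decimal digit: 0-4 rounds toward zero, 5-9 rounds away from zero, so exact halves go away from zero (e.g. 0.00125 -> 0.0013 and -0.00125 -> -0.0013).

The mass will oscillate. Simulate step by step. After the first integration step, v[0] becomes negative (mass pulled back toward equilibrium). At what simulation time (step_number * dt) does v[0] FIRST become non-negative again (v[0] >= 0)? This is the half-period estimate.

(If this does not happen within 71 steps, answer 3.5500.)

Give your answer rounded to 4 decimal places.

Answer: 1.8000

Derivation:
Step 0: x=[7.5000] v=[0.0000]
Step 1: x=[7.4802] v=[-0.3958]
Step 2: x=[7.4408] v=[-0.7885]
Step 3: x=[7.3821] v=[-1.1750]
Step 4: x=[7.3045] v=[-1.5522]
Step 5: x=[7.2086] v=[-1.9171]
Step 6: x=[7.0953] v=[-2.2668]
Step 7: x=[6.9654] v=[-2.5986]
Step 8: x=[6.8199] v=[-2.9098]
Step 9: x=[6.6600] v=[-3.1980]
Step 10: x=[6.4870] v=[-3.4608]
Step 11: x=[6.3022] v=[-3.6962]
Step 12: x=[6.1071] v=[-3.9024]
Step 13: x=[5.9032] v=[-4.0777]
Step 14: x=[5.6922] v=[-4.2207]
Step 15: x=[5.4757] v=[-4.3303]
Step 16: x=[5.2554] v=[-4.4056]
Step 17: x=[5.0331] v=[-4.4460]
Step 18: x=[4.8105] v=[-4.4512]
Step 19: x=[4.5894] v=[-4.4212]
Step 20: x=[4.3716] v=[-4.3562]
Step 21: x=[4.1588] v=[-4.2567]
Step 22: x=[3.9526] v=[-4.1235]
Step 23: x=[3.7547] v=[-3.9577]
Step 24: x=[3.5667] v=[-3.7605]
Step 25: x=[3.3900] v=[-3.5336]
Step 26: x=[3.2261] v=[-3.2787]
Step 27: x=[3.0762] v=[-2.9978]
Step 28: x=[2.9415] v=[-2.6932]
Step 29: x=[2.8231] v=[-2.3673]
Step 30: x=[2.7220] v=[-2.0226]
Step 31: x=[2.6389] v=[-1.6619]
Step 32: x=[2.5745] v=[-1.2881]
Step 33: x=[2.5293] v=[-0.9041]
Step 34: x=[2.5037] v=[-0.5129]
Step 35: x=[2.4978] v=[-0.1177]
Step 36: x=[2.5117] v=[0.2785]
First v>=0 after going negative at step 36, time=1.8000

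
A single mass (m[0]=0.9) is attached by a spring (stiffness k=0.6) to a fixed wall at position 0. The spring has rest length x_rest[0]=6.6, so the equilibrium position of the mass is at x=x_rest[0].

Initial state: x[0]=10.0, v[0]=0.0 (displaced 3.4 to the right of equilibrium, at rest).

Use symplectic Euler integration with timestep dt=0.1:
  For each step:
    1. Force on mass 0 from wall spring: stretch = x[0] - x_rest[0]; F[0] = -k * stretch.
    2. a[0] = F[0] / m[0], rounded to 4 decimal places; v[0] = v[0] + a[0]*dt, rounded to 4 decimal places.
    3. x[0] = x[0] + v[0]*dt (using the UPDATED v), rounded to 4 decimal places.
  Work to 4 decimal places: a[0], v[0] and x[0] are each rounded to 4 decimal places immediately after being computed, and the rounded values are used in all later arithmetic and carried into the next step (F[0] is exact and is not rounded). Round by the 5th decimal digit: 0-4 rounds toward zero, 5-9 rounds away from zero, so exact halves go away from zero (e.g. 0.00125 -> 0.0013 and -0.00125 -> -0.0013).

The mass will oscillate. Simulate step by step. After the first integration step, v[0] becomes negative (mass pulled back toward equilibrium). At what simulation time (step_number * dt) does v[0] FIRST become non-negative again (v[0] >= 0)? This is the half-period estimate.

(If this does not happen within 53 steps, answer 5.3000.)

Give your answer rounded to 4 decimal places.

Step 0: x=[10.0000] v=[0.0000]
Step 1: x=[9.9773] v=[-0.2267]
Step 2: x=[9.9321] v=[-0.4519]
Step 3: x=[9.8647] v=[-0.6740]
Step 4: x=[9.7755] v=[-0.8917]
Step 5: x=[9.6652] v=[-1.1034]
Step 6: x=[9.5344] v=[-1.3078]
Step 7: x=[9.3841] v=[-1.5034]
Step 8: x=[9.2152] v=[-1.6890]
Step 9: x=[9.0289] v=[-1.8634]
Step 10: x=[8.8264] v=[-2.0253]
Step 11: x=[8.6090] v=[-2.1737]
Step 12: x=[8.3782] v=[-2.3076]
Step 13: x=[8.1356] v=[-2.4262]
Step 14: x=[7.8827] v=[-2.5286]
Step 15: x=[7.6213] v=[-2.6141]
Step 16: x=[7.3531] v=[-2.6822]
Step 17: x=[7.0799] v=[-2.7324]
Step 18: x=[6.8035] v=[-2.7644]
Step 19: x=[6.5257] v=[-2.7780]
Step 20: x=[6.2484] v=[-2.7731]
Step 21: x=[5.9734] v=[-2.7497]
Step 22: x=[5.7026] v=[-2.7079]
Step 23: x=[5.4378] v=[-2.6481]
Step 24: x=[5.1807] v=[-2.5706]
Step 25: x=[4.9331] v=[-2.4760]
Step 26: x=[4.6966] v=[-2.3649]
Step 27: x=[4.4728] v=[-2.2380]
Step 28: x=[4.2632] v=[-2.0962]
Step 29: x=[4.0692] v=[-1.9404]
Step 30: x=[3.8920] v=[-1.7717]
Step 31: x=[3.7329] v=[-1.5912]
Step 32: x=[3.5929] v=[-1.4001]
Step 33: x=[3.4729] v=[-1.1996]
Step 34: x=[3.3738] v=[-0.9911]
Step 35: x=[3.2962] v=[-0.7760]
Step 36: x=[3.2406] v=[-0.5558]
Step 37: x=[3.2074] v=[-0.3318]
Step 38: x=[3.1968] v=[-0.1056]
Step 39: x=[3.2089] v=[0.1213]
First v>=0 after going negative at step 39, time=3.9000

Answer: 3.9000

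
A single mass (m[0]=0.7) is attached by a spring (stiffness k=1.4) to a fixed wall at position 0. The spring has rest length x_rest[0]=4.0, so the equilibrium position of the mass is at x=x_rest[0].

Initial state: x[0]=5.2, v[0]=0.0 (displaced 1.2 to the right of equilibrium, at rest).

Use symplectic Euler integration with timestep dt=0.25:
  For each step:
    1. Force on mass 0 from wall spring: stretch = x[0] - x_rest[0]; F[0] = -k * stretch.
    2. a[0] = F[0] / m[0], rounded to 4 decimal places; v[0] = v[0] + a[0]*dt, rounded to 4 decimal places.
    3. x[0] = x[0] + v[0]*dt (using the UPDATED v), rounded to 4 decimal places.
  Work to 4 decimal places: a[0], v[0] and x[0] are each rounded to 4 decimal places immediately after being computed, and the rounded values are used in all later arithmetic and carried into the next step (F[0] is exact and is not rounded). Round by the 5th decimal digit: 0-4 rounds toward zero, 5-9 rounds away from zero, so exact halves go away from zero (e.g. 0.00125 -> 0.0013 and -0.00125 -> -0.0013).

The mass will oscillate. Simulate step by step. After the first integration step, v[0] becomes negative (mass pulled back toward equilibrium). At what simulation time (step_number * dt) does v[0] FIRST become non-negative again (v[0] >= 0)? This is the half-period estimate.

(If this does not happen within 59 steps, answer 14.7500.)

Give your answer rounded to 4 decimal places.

Answer: 2.2500

Derivation:
Step 0: x=[5.2000] v=[0.0000]
Step 1: x=[5.0500] v=[-0.6000]
Step 2: x=[4.7688] v=[-1.1250]
Step 3: x=[4.3915] v=[-1.5094]
Step 4: x=[3.9652] v=[-1.7052]
Step 5: x=[3.5433] v=[-1.6878]
Step 6: x=[3.1784] v=[-1.4595]
Step 7: x=[2.9162] v=[-1.0487]
Step 8: x=[2.7895] v=[-0.5068]
Step 9: x=[2.8141] v=[0.0985]
First v>=0 after going negative at step 9, time=2.2500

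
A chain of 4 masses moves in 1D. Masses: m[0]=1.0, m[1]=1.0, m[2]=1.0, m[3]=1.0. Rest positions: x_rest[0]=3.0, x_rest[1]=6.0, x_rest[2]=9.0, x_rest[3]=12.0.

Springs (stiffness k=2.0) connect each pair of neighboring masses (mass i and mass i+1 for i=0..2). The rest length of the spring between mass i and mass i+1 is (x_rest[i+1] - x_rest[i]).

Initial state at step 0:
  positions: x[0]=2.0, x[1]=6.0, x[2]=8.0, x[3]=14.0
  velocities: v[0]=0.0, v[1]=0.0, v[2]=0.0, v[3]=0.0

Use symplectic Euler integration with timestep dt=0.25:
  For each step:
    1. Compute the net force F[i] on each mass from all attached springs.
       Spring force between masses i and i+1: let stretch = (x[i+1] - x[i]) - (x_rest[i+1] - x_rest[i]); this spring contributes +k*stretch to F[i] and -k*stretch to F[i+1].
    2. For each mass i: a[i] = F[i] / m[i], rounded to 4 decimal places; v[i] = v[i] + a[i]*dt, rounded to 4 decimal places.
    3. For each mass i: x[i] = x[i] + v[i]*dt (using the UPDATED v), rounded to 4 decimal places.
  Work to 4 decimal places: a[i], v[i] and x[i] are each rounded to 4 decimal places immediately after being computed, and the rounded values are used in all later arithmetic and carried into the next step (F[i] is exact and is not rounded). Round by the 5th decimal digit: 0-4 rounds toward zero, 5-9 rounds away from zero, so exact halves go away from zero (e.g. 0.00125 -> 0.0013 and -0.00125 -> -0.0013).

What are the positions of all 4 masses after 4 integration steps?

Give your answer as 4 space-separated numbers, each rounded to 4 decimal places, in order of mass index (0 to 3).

Step 0: x=[2.0000 6.0000 8.0000 14.0000] v=[0.0000 0.0000 0.0000 0.0000]
Step 1: x=[2.1250 5.7500 8.5000 13.6250] v=[0.5000 -1.0000 2.0000 -1.5000]
Step 2: x=[2.3281 5.3906 9.2969 12.9844] v=[0.8125 -1.4375 3.1875 -2.5625]
Step 3: x=[2.5391 5.1367 10.0664 12.2578] v=[0.8438 -1.0156 3.0781 -2.9063]
Step 4: x=[2.6998 5.1743 10.4937 11.6323] v=[0.6426 0.1505 1.7090 -2.5020]

Answer: 2.6998 5.1743 10.4937 11.6323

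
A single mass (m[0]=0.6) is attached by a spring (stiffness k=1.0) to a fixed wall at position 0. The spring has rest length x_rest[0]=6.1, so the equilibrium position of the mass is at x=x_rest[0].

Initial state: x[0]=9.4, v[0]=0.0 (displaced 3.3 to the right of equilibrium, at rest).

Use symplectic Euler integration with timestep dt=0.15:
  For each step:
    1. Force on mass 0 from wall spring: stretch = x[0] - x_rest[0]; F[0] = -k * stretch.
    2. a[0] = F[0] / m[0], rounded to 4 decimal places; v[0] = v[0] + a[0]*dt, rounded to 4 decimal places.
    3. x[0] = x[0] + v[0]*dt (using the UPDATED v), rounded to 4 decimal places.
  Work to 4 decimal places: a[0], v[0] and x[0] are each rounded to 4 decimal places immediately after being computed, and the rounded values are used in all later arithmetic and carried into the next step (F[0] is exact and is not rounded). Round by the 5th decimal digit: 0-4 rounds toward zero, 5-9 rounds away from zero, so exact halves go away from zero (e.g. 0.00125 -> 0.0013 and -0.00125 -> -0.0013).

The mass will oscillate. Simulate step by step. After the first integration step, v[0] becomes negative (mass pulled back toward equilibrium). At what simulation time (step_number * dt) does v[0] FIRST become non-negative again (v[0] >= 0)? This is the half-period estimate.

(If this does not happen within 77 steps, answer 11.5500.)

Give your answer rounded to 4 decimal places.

Step 0: x=[9.4000] v=[0.0000]
Step 1: x=[9.2763] v=[-0.8250]
Step 2: x=[9.0334] v=[-1.6191]
Step 3: x=[8.6805] v=[-2.3525]
Step 4: x=[8.2309] v=[-2.9976]
Step 5: x=[7.7014] v=[-3.5303]
Step 6: x=[7.1118] v=[-3.9307]
Step 7: x=[6.4843] v=[-4.1836]
Step 8: x=[5.8423] v=[-4.2797]
Step 9: x=[5.2100] v=[-4.2153]
Step 10: x=[4.6111] v=[-3.9928]
Step 11: x=[4.0680] v=[-3.6206]
Step 12: x=[3.6011] v=[-3.1126]
Step 13: x=[3.2279] v=[-2.4879]
Step 14: x=[2.9624] v=[-1.7699]
Step 15: x=[2.8146] v=[-0.9855]
Step 16: x=[2.7900] v=[-0.1641]
Step 17: x=[2.8895] v=[0.6634]
First v>=0 after going negative at step 17, time=2.5500

Answer: 2.5500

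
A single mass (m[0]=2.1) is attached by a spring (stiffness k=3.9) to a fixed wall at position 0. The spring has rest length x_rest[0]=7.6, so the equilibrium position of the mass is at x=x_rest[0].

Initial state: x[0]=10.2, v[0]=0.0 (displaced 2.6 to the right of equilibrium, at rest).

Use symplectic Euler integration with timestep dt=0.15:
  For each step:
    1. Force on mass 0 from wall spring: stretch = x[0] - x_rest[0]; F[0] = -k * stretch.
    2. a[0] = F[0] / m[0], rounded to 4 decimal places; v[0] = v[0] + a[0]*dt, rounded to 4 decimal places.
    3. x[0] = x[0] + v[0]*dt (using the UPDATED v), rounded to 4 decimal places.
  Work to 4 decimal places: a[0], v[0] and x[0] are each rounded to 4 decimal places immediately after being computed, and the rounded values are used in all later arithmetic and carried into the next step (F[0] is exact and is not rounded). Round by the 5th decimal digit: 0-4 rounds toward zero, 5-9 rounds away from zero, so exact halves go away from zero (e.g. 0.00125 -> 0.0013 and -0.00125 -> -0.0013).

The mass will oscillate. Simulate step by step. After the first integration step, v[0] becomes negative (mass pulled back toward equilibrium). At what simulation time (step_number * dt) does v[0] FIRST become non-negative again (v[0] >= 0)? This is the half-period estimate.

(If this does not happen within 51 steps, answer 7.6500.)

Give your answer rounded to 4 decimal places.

Step 0: x=[10.2000] v=[0.0000]
Step 1: x=[10.0914] v=[-0.7243]
Step 2: x=[9.8787] v=[-1.4183]
Step 3: x=[9.5707] v=[-2.0531]
Step 4: x=[9.1804] v=[-2.6021]
Step 5: x=[8.7240] v=[-3.0424]
Step 6: x=[8.2207] v=[-3.3555]
Step 7: x=[7.6914] v=[-3.5284]
Step 8: x=[7.1583] v=[-3.5539]
Step 9: x=[6.6437] v=[-3.4309]
Step 10: x=[6.1690] v=[-3.1645]
Step 11: x=[5.7541] v=[-2.7659]
Step 12: x=[5.4163] v=[-2.2517]
Step 13: x=[5.1698] v=[-1.6434]
Step 14: x=[5.0248] v=[-0.9664]
Step 15: x=[4.9875] v=[-0.2490]
Step 16: x=[5.0593] v=[0.4788]
First v>=0 after going negative at step 16, time=2.4000

Answer: 2.4000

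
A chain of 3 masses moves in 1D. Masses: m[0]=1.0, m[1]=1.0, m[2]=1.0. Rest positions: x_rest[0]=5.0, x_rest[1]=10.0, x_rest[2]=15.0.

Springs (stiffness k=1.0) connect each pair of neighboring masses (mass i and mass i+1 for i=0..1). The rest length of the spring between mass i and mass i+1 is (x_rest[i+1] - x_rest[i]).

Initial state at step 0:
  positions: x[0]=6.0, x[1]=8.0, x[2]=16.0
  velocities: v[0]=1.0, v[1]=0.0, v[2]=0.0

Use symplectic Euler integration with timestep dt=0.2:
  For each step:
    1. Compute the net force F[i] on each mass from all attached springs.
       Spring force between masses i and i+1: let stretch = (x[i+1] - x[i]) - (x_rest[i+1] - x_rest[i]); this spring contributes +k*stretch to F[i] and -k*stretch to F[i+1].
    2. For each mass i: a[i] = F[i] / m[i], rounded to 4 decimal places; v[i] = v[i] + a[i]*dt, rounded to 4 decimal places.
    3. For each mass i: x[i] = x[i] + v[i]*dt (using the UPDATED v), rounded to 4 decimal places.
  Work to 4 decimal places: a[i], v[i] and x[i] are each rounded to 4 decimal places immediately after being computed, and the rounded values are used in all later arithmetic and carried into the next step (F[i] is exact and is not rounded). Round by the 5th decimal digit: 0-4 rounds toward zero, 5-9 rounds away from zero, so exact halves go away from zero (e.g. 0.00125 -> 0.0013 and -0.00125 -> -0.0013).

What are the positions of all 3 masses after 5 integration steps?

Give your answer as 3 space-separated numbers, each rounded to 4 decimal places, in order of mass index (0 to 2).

Step 0: x=[6.0000 8.0000 16.0000] v=[1.0000 0.0000 0.0000]
Step 1: x=[6.0800 8.2400 15.8800] v=[0.4000 1.2000 -0.6000]
Step 2: x=[6.0464 8.6992 15.6544] v=[-0.1680 2.2960 -1.1280]
Step 3: x=[5.9189 9.3305 15.3506] v=[-0.6374 3.1565 -1.5190]
Step 4: x=[5.7279 10.0661 15.0060] v=[-0.9551 3.6782 -1.7230]
Step 5: x=[5.5104 10.8258 14.6638] v=[-1.0875 3.7985 -1.7110]

Answer: 5.5104 10.8258 14.6638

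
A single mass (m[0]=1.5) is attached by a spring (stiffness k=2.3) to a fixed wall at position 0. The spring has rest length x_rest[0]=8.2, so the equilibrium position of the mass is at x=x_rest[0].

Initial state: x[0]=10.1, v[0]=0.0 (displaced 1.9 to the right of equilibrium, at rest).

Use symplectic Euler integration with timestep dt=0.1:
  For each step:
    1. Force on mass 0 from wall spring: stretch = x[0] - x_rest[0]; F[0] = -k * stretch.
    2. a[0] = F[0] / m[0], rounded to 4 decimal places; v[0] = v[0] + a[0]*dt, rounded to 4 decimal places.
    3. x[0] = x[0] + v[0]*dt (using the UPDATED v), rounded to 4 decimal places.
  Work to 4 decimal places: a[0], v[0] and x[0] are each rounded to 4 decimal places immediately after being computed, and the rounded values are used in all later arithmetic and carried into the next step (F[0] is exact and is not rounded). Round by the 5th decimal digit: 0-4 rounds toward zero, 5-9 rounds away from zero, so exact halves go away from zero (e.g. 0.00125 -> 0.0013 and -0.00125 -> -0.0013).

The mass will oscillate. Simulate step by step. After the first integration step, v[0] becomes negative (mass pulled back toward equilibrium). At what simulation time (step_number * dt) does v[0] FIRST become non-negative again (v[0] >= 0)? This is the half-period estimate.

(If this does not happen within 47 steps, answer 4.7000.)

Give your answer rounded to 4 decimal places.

Answer: 2.6000

Derivation:
Step 0: x=[10.1000] v=[0.0000]
Step 1: x=[10.0709] v=[-0.2913]
Step 2: x=[10.0131] v=[-0.5782]
Step 3: x=[9.9275] v=[-0.8562]
Step 4: x=[9.8154] v=[-1.1211]
Step 5: x=[9.6785] v=[-1.3688]
Step 6: x=[9.5190] v=[-1.5955]
Step 7: x=[9.3392] v=[-1.7978]
Step 8: x=[9.1420] v=[-1.9725]
Step 9: x=[8.9303] v=[-2.1169]
Step 10: x=[8.7074] v=[-2.2289]
Step 11: x=[8.4767] v=[-2.3067]
Step 12: x=[8.2418] v=[-2.3491]
Step 13: x=[8.0063] v=[-2.3555]
Step 14: x=[7.7737] v=[-2.3258]
Step 15: x=[7.5477] v=[-2.2604]
Step 16: x=[7.3317] v=[-2.1604]
Step 17: x=[7.1290] v=[-2.0273]
Step 18: x=[6.9427] v=[-1.8631]
Step 19: x=[6.7757] v=[-1.6703]
Step 20: x=[6.6305] v=[-1.4519]
Step 21: x=[6.5094] v=[-1.2112]
Step 22: x=[6.4142] v=[-0.9520]
Step 23: x=[6.3464] v=[-0.6782]
Step 24: x=[6.3070] v=[-0.3940]
Step 25: x=[6.2966] v=[-0.1037]
Step 26: x=[6.3154] v=[0.1882]
First v>=0 after going negative at step 26, time=2.6000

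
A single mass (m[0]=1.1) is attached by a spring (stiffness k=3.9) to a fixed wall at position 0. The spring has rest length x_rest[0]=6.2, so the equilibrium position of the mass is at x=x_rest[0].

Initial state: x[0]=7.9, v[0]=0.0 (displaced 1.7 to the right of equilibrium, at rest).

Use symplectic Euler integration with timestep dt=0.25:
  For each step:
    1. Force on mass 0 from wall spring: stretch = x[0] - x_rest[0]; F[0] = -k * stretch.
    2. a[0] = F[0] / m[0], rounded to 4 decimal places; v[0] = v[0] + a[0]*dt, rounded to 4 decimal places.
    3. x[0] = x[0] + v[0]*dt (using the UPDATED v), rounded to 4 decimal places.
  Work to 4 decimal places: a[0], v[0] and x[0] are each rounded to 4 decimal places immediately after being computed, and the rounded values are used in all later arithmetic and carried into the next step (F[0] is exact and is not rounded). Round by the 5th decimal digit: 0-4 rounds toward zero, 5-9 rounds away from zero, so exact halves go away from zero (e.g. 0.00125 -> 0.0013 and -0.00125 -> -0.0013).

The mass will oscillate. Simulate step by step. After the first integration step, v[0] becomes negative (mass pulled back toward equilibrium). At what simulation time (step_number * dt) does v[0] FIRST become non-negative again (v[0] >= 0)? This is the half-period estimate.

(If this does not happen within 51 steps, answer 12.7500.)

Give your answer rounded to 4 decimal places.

Step 0: x=[7.9000] v=[0.0000]
Step 1: x=[7.5233] v=[-1.5068]
Step 2: x=[6.8534] v=[-2.6797]
Step 3: x=[6.0387] v=[-3.2589]
Step 4: x=[5.2597] v=[-3.1159]
Step 5: x=[4.6891] v=[-2.2825]
Step 6: x=[4.4533] v=[-0.9433]
Step 7: x=[4.6045] v=[0.6049]
First v>=0 after going negative at step 7, time=1.7500

Answer: 1.7500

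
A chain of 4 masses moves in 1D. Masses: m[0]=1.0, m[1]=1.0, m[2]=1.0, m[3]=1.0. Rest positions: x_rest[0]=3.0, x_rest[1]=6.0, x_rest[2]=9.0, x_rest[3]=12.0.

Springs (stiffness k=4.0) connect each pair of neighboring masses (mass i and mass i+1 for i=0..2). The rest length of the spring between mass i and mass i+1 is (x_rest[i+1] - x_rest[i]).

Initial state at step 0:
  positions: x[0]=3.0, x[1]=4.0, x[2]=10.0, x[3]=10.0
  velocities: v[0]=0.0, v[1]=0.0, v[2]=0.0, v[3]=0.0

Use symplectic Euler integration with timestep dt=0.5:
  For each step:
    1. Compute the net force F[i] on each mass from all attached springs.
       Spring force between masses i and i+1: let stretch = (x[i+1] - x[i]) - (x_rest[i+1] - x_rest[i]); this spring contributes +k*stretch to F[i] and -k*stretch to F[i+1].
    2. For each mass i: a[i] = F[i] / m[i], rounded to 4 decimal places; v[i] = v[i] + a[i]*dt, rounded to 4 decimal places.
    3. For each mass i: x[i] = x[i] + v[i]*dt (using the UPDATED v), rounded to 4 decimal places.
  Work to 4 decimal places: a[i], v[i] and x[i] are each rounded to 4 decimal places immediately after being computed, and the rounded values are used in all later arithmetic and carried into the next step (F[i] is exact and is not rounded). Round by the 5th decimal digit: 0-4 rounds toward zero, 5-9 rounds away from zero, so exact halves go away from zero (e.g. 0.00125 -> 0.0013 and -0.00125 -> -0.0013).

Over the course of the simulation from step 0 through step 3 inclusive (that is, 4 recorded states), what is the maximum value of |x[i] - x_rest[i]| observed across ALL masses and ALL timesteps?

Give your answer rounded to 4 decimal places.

Answer: 5.0000

Derivation:
Step 0: x=[3.0000 4.0000 10.0000 10.0000] v=[0.0000 0.0000 0.0000 0.0000]
Step 1: x=[1.0000 9.0000 4.0000 13.0000] v=[-4.0000 10.0000 -12.0000 6.0000]
Step 2: x=[4.0000 1.0000 12.0000 10.0000] v=[6.0000 -16.0000 16.0000 -6.0000]
Step 3: x=[1.0000 7.0000 7.0000 12.0000] v=[-6.0000 12.0000 -10.0000 4.0000]
Max displacement = 5.0000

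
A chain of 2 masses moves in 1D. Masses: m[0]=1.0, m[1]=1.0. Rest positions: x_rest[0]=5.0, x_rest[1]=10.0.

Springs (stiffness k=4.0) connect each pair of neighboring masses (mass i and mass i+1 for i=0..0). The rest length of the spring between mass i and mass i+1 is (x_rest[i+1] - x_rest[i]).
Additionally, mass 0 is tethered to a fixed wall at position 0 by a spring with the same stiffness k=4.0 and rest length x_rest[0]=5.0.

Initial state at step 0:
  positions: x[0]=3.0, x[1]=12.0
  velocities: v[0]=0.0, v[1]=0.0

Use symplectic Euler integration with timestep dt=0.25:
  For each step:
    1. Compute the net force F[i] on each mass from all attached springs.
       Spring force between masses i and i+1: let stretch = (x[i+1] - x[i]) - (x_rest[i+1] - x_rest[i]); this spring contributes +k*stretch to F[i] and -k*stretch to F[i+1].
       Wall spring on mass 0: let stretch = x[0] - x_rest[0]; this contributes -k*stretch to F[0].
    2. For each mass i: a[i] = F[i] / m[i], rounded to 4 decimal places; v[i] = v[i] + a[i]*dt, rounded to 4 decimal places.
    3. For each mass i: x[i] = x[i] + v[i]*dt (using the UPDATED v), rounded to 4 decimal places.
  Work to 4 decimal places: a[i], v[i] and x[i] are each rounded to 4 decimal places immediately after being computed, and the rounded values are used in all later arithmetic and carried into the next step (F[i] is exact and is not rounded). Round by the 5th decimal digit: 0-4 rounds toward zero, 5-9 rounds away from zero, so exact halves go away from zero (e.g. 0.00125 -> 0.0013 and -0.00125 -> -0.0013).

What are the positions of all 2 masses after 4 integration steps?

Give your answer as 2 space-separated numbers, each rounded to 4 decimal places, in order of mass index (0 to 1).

Step 0: x=[3.0000 12.0000] v=[0.0000 0.0000]
Step 1: x=[4.5000 11.0000] v=[6.0000 -4.0000]
Step 2: x=[6.5000 9.6250] v=[8.0000 -5.5000]
Step 3: x=[7.6563 8.7188] v=[4.6250 -3.6250]
Step 4: x=[7.1641 8.7969] v=[-1.9688 0.3125]

Answer: 7.1641 8.7969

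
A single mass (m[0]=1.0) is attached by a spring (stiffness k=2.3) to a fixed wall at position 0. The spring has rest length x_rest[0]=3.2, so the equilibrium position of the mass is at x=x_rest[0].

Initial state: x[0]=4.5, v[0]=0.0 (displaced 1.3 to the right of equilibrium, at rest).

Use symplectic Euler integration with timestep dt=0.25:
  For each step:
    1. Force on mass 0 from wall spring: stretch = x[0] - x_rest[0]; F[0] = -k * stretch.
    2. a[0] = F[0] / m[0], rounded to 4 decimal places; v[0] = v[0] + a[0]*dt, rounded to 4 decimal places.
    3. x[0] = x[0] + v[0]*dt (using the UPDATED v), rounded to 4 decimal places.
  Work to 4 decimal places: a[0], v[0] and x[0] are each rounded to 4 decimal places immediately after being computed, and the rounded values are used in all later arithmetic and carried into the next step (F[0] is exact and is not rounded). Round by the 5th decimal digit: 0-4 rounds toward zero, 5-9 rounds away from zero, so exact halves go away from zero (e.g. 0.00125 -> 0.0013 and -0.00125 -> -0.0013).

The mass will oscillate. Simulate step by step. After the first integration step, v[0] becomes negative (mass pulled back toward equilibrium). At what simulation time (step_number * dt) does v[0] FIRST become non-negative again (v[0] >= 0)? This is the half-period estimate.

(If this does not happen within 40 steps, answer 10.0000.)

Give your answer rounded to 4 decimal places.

Step 0: x=[4.5000] v=[0.0000]
Step 1: x=[4.3131] v=[-0.7475]
Step 2: x=[3.9662] v=[-1.3875]
Step 3: x=[3.5092] v=[-1.8281]
Step 4: x=[3.0077] v=[-2.0059]
Step 5: x=[2.5339] v=[-1.8953]
Step 6: x=[2.1558] v=[-1.5123]
Step 7: x=[1.9278] v=[-0.9119]
Step 8: x=[1.8827] v=[-0.1804]
Step 9: x=[2.0270] v=[0.5771]
First v>=0 after going negative at step 9, time=2.2500

Answer: 2.2500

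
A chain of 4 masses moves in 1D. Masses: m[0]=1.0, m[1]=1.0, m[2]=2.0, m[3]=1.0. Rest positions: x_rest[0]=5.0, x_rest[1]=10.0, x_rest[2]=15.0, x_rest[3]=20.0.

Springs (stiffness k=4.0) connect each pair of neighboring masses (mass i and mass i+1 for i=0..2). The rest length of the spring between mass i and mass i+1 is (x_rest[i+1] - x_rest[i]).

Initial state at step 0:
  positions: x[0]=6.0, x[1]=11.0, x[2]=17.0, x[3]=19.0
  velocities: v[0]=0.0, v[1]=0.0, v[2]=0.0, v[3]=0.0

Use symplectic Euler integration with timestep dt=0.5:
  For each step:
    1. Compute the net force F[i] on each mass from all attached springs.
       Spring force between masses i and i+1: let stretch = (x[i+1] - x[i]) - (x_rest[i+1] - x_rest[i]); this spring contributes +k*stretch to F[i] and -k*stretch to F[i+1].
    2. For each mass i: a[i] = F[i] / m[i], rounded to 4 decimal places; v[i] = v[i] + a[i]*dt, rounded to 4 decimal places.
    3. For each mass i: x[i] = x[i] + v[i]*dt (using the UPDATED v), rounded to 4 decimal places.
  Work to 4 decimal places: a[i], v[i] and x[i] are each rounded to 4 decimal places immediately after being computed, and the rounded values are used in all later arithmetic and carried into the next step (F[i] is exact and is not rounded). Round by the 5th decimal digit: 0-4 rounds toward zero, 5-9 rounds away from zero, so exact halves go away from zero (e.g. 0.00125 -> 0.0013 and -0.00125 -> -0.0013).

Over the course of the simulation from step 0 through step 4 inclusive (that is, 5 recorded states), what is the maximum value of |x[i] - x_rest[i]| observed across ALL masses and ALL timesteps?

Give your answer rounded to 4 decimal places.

Answer: 3.0000

Derivation:
Step 0: x=[6.0000 11.0000 17.0000 19.0000] v=[0.0000 0.0000 0.0000 0.0000]
Step 1: x=[6.0000 12.0000 15.0000 22.0000] v=[0.0000 2.0000 -4.0000 6.0000]
Step 2: x=[7.0000 10.0000 15.0000 23.0000] v=[2.0000 -4.0000 0.0000 2.0000]
Step 3: x=[6.0000 10.0000 16.5000 21.0000] v=[-2.0000 0.0000 3.0000 -4.0000]
Step 4: x=[4.0000 12.5000 17.0000 19.5000] v=[-4.0000 5.0000 1.0000 -3.0000]
Max displacement = 3.0000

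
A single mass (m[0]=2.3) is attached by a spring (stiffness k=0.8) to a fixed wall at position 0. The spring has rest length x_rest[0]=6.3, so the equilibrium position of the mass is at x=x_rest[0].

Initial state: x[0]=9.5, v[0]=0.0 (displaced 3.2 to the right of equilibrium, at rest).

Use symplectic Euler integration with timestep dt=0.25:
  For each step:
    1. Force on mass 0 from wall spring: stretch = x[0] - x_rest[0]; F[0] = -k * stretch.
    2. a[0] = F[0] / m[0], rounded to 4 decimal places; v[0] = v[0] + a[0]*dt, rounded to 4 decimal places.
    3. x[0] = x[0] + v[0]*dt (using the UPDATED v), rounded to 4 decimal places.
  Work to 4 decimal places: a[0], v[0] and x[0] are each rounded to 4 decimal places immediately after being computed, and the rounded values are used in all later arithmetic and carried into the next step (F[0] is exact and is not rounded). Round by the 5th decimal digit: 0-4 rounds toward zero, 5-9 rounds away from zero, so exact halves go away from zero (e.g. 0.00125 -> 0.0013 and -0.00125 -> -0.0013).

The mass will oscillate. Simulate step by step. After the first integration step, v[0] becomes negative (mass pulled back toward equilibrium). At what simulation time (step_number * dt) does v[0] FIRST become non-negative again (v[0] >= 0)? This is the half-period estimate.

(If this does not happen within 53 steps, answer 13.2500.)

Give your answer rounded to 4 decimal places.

Step 0: x=[9.5000] v=[0.0000]
Step 1: x=[9.4304] v=[-0.2783]
Step 2: x=[9.2928] v=[-0.5505]
Step 3: x=[9.0901] v=[-0.8108]
Step 4: x=[8.8268] v=[-1.0534]
Step 5: x=[8.5085] v=[-1.2731]
Step 6: x=[8.1422] v=[-1.4652]
Step 7: x=[7.7359] v=[-1.6254]
Step 8: x=[7.2983] v=[-1.7503]
Step 9: x=[6.8390] v=[-1.8371]
Step 10: x=[6.3680] v=[-1.8840]
Step 11: x=[5.8955] v=[-1.8899]
Step 12: x=[5.4318] v=[-1.8547]
Step 13: x=[4.9870] v=[-1.7792]
Step 14: x=[4.5708] v=[-1.6650]
Step 15: x=[4.1922] v=[-1.5146]
Step 16: x=[3.8594] v=[-1.3313]
Step 17: x=[3.5796] v=[-1.1191]
Step 18: x=[3.3590] v=[-0.8826]
Step 19: x=[3.2023] v=[-0.6269]
Step 20: x=[3.1129] v=[-0.3575]
Step 21: x=[3.0928] v=[-0.0804]
Step 22: x=[3.1424] v=[0.1985]
First v>=0 after going negative at step 22, time=5.5000

Answer: 5.5000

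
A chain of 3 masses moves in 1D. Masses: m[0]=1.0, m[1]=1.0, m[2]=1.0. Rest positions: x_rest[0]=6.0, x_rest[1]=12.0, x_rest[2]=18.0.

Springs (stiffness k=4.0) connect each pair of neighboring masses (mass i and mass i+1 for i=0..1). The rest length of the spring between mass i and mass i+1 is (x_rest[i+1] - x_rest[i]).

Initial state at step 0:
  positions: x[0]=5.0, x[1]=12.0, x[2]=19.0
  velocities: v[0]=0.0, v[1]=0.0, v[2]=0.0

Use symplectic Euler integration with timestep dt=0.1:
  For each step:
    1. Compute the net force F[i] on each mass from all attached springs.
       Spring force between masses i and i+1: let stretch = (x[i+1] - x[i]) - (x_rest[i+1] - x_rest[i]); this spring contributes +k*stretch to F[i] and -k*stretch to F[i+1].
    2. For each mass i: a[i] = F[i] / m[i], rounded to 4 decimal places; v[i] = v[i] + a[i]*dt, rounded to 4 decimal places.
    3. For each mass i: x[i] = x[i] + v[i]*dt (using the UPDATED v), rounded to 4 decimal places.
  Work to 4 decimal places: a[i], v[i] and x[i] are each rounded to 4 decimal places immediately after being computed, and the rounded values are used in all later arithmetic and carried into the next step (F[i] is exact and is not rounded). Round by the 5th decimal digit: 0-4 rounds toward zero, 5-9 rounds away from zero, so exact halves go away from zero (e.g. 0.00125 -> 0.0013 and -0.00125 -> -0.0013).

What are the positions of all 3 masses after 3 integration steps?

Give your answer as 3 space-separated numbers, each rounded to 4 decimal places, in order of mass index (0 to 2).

Answer: 5.2321 12.0000 18.7679

Derivation:
Step 0: x=[5.0000 12.0000 19.0000] v=[0.0000 0.0000 0.0000]
Step 1: x=[5.0400 12.0000 18.9600] v=[0.4000 0.0000 -0.4000]
Step 2: x=[5.1184 12.0000 18.8816] v=[0.7840 0.0000 -0.7840]
Step 3: x=[5.2321 12.0000 18.7679] v=[1.1366 0.0000 -1.1366]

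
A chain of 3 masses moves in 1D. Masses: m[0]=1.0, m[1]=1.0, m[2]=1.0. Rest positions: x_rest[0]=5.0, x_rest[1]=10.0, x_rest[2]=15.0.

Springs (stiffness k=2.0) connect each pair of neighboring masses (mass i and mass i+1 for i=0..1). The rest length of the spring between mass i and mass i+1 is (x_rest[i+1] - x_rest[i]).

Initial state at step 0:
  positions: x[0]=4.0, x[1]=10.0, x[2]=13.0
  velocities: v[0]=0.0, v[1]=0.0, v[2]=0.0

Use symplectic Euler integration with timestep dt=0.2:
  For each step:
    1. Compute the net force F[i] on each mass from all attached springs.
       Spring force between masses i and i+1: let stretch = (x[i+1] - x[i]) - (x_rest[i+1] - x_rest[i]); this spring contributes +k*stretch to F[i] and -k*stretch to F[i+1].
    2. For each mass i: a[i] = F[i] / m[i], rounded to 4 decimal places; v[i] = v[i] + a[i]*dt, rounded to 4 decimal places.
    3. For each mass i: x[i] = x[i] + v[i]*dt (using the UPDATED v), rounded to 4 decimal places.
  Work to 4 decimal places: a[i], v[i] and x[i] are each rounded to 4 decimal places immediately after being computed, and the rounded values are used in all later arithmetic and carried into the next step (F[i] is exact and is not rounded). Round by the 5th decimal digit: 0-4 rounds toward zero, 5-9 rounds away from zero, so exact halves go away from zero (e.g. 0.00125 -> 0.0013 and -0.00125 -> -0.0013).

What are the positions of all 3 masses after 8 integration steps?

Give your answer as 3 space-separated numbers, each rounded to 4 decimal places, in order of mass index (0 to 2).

Answer: 3.8731 8.5006 14.6262

Derivation:
Step 0: x=[4.0000 10.0000 13.0000] v=[0.0000 0.0000 0.0000]
Step 1: x=[4.0800 9.7600 13.1600] v=[0.4000 -1.2000 0.8000]
Step 2: x=[4.2144 9.3376 13.4480] v=[0.6720 -2.1120 1.4400]
Step 3: x=[4.3587 8.8342 13.8072] v=[0.7213 -2.5171 1.7958]
Step 4: x=[4.4610 8.3706 14.1685] v=[0.5115 -2.3181 1.8066]
Step 5: x=[4.4761 8.0580 14.4660] v=[0.0753 -1.5628 1.4874]
Step 6: x=[4.3777 7.9715 14.6508] v=[-0.4919 -0.4324 0.9242]
Step 7: x=[4.1668 8.1319 14.7013] v=[-1.0544 0.8018 0.2525]
Step 8: x=[3.8731 8.5006 14.6262] v=[-1.4684 1.8435 -0.3753]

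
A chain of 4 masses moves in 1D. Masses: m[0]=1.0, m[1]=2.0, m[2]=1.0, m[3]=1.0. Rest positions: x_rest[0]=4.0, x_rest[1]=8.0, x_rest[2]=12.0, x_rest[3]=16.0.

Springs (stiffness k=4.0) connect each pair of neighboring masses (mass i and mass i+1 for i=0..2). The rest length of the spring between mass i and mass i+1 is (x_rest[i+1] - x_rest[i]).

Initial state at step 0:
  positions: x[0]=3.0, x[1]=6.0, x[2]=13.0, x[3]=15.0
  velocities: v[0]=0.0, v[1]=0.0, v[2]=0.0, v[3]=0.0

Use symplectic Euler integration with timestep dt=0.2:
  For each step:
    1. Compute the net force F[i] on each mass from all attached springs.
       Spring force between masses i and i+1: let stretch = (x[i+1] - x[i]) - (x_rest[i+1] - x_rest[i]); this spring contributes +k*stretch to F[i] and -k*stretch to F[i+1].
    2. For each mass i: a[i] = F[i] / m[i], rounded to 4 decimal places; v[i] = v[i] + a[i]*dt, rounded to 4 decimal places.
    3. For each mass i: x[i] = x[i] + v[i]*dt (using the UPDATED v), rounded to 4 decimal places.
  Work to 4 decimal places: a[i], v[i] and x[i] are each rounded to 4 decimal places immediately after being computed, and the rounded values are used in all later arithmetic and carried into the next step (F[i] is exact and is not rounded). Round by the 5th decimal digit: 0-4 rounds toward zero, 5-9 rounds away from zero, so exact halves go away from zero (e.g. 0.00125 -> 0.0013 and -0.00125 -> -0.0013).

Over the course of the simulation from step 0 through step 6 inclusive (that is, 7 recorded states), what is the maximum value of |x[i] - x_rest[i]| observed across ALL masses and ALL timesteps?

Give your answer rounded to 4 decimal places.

Answer: 2.6958

Derivation:
Step 0: x=[3.0000 6.0000 13.0000 15.0000] v=[0.0000 0.0000 0.0000 0.0000]
Step 1: x=[2.8400 6.3200 12.2000 15.3200] v=[-0.8000 1.6000 -4.0000 1.6000]
Step 2: x=[2.5968 6.8320 10.9584 15.7808] v=[-1.2160 2.5600 -6.2080 2.3040]
Step 3: x=[2.3912 7.3353 9.8282 16.1100] v=[-1.0278 2.5165 -5.6512 1.6461]
Step 4: x=[2.3367 7.6425 9.3042 16.0741] v=[-0.2725 1.5360 -2.6201 -0.1793]
Step 5: x=[2.4911 7.6582 9.5975 15.5951] v=[0.7721 0.0784 1.4665 -2.3952]
Step 6: x=[2.8323 7.4157 10.5401 14.7964] v=[1.7058 -1.2127 4.7131 -3.9933]
Max displacement = 2.6958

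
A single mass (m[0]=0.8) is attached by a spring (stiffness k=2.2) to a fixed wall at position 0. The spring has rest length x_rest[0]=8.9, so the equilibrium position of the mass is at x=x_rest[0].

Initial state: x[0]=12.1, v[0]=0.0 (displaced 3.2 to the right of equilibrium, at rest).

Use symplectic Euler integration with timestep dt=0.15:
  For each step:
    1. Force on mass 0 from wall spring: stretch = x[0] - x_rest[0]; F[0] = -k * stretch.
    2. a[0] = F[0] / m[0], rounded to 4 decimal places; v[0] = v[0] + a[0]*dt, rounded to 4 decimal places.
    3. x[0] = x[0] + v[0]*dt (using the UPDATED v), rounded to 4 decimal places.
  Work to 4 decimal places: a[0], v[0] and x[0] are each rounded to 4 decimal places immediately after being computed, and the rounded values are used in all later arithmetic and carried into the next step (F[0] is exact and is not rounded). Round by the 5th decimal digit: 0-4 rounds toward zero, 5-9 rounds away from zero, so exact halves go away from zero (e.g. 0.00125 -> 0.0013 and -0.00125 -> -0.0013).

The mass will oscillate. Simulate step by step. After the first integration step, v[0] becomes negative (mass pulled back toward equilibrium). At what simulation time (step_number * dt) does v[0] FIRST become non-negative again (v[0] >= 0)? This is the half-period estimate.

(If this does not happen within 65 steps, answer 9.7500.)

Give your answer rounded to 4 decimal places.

Answer: 1.9500

Derivation:
Step 0: x=[12.1000] v=[0.0000]
Step 1: x=[11.9020] v=[-1.3200]
Step 2: x=[11.5183] v=[-2.5583]
Step 3: x=[10.9726] v=[-3.6383]
Step 4: x=[10.2986] v=[-4.4933]
Step 5: x=[9.5381] v=[-5.0702]
Step 6: x=[8.7381] v=[-5.3334]
Step 7: x=[7.9481] v=[-5.2666]
Step 8: x=[7.2170] v=[-4.8739]
Step 9: x=[6.5900] v=[-4.1797]
Step 10: x=[6.1060] v=[-3.2268]
Step 11: x=[5.7949] v=[-2.0743]
Step 12: x=[5.6759] v=[-0.7935]
Step 13: x=[5.7564] v=[0.5364]
First v>=0 after going negative at step 13, time=1.9500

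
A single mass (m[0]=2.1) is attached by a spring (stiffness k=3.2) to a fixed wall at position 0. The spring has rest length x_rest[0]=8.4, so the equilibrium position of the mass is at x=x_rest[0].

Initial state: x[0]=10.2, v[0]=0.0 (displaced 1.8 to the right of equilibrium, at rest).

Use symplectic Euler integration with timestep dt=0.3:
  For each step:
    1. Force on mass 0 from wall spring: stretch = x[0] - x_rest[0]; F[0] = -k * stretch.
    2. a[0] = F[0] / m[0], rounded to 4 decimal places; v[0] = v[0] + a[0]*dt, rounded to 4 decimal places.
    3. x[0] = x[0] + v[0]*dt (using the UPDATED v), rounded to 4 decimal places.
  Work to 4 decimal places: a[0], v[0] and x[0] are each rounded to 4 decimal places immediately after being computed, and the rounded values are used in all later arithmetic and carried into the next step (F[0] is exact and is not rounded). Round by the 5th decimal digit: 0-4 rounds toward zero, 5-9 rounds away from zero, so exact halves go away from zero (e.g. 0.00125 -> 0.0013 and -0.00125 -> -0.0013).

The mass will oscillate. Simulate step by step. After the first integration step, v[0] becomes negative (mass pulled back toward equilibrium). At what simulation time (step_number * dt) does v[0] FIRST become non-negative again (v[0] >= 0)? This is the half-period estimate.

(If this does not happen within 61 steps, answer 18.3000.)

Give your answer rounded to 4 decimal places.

Answer: 2.7000

Derivation:
Step 0: x=[10.2000] v=[0.0000]
Step 1: x=[9.9531] v=[-0.8229]
Step 2: x=[9.4932] v=[-1.5329]
Step 3: x=[8.8834] v=[-2.0326]
Step 4: x=[8.2073] v=[-2.2536]
Step 5: x=[7.5577] v=[-2.1655]
Step 6: x=[7.0236] v=[-1.7805]
Step 7: x=[6.6782] v=[-1.1513]
Step 8: x=[6.5689] v=[-0.3642]
Step 9: x=[6.7108] v=[0.4729]
First v>=0 after going negative at step 9, time=2.7000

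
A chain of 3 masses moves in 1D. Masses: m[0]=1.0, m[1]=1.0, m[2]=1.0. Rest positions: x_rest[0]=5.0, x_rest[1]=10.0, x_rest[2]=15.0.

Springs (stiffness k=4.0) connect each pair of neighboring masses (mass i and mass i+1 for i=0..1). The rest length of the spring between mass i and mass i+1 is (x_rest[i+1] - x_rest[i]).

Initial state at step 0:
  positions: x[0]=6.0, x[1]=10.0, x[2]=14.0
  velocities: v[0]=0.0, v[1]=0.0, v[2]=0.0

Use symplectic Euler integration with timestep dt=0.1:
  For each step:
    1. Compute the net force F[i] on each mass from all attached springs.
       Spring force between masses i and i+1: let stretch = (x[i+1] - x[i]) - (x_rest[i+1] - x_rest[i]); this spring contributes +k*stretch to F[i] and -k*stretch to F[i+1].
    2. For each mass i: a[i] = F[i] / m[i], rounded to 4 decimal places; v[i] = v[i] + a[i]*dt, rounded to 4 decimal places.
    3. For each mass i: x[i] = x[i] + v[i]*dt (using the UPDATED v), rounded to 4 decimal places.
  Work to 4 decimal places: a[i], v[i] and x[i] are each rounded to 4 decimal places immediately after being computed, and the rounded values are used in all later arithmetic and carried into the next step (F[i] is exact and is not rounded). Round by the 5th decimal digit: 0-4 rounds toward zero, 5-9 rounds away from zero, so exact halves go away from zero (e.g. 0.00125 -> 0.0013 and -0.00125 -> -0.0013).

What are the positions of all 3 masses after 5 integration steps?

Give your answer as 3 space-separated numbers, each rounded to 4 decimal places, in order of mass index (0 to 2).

Step 0: x=[6.0000 10.0000 14.0000] v=[0.0000 0.0000 0.0000]
Step 1: x=[5.9600 10.0000 14.0400] v=[-0.4000 0.0000 0.4000]
Step 2: x=[5.8816 10.0000 14.1184] v=[-0.7840 0.0000 0.7840]
Step 3: x=[5.7679 10.0000 14.2321] v=[-1.1366 0.0000 1.1366]
Step 4: x=[5.6235 10.0000 14.3765] v=[-1.4438 0.0000 1.4438]
Step 5: x=[5.4542 10.0000 14.5458] v=[-1.6932 0.0000 1.6932]

Answer: 5.4542 10.0000 14.5458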